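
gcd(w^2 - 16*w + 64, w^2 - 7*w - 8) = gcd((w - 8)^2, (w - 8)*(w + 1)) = w - 8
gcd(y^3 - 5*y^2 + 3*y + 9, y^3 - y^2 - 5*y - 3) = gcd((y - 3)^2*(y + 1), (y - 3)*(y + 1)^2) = y^2 - 2*y - 3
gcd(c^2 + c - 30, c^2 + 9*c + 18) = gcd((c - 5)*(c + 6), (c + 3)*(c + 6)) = c + 6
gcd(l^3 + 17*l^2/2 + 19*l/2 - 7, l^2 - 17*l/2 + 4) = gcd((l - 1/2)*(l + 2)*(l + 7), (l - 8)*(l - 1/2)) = l - 1/2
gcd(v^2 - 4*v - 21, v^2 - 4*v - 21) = v^2 - 4*v - 21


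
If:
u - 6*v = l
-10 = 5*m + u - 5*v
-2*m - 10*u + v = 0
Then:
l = 5/12 - 293*v/48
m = 49*v/48 - 25/12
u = 5/12 - 5*v/48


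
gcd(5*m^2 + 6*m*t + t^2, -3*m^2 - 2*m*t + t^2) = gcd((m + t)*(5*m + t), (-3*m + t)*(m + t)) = m + t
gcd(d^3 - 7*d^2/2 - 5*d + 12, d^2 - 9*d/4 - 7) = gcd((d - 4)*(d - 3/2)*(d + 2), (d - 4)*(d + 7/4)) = d - 4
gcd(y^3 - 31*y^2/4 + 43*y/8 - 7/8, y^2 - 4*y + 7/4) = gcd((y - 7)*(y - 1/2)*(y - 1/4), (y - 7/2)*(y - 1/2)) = y - 1/2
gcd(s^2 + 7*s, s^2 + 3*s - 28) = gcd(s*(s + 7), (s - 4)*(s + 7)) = s + 7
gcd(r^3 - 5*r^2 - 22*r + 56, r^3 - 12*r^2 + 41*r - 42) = r^2 - 9*r + 14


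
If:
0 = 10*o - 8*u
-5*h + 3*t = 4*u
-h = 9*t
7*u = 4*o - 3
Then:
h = 45/76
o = -12/19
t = -5/76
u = -15/19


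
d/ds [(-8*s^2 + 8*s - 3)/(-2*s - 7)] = 2*(8*s^2 + 56*s - 31)/(4*s^2 + 28*s + 49)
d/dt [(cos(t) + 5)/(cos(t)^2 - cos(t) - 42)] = (cos(t)^2 + 10*cos(t) + 37)*sin(t)/(sin(t)^2 + cos(t) + 41)^2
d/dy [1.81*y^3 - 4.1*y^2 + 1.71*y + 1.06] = 5.43*y^2 - 8.2*y + 1.71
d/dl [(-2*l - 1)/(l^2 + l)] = (-2*l*(l + 1) + (2*l + 1)^2)/(l^2*(l + 1)^2)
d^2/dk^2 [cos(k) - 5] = -cos(k)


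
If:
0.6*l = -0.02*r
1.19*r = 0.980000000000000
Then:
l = -0.03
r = 0.82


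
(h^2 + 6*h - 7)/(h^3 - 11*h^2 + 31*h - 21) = (h + 7)/(h^2 - 10*h + 21)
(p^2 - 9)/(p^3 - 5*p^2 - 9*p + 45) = 1/(p - 5)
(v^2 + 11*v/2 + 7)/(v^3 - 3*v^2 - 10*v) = (v + 7/2)/(v*(v - 5))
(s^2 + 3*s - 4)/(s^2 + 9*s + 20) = (s - 1)/(s + 5)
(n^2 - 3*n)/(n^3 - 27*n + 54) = n/(n^2 + 3*n - 18)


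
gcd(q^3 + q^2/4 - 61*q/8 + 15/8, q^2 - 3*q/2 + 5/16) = q - 1/4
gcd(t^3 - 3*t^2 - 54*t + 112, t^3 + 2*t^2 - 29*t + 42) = t^2 + 5*t - 14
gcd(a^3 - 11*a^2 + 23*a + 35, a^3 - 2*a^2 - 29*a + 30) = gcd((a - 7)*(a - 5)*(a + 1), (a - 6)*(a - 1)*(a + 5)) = 1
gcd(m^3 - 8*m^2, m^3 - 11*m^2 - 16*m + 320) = m - 8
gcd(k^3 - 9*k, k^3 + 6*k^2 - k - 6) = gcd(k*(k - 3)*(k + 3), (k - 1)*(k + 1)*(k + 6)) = 1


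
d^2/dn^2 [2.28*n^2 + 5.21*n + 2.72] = 4.56000000000000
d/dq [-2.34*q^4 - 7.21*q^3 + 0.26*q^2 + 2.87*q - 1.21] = -9.36*q^3 - 21.63*q^2 + 0.52*q + 2.87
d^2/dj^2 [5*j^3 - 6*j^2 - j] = 30*j - 12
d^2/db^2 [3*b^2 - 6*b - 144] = 6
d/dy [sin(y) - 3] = cos(y)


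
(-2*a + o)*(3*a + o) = -6*a^2 + a*o + o^2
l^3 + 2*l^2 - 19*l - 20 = (l - 4)*(l + 1)*(l + 5)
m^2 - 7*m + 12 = (m - 4)*(m - 3)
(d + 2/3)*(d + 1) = d^2 + 5*d/3 + 2/3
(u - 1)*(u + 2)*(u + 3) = u^3 + 4*u^2 + u - 6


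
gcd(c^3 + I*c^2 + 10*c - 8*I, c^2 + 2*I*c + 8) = c^2 + 2*I*c + 8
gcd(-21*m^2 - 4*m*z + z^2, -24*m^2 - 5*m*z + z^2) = 3*m + z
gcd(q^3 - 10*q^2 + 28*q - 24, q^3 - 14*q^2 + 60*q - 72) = q^2 - 8*q + 12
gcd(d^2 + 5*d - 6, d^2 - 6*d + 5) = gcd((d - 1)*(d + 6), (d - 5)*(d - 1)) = d - 1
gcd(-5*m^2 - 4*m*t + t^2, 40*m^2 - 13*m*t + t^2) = -5*m + t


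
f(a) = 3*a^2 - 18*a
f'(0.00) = -18.00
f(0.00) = 0.00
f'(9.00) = 36.00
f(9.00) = 81.00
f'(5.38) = 14.28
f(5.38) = -10.01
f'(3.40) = 2.40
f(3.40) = -26.52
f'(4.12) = 6.72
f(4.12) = -23.24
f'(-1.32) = -25.92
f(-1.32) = 28.99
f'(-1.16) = -24.96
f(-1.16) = 24.92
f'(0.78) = -13.32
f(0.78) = -12.21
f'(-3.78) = -40.68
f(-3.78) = 110.91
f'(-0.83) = -22.98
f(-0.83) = 17.01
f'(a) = 6*a - 18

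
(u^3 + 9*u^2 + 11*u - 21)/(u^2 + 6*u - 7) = u + 3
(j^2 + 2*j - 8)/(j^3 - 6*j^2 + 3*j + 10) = (j + 4)/(j^2 - 4*j - 5)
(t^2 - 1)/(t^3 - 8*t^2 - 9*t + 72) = (t^2 - 1)/(t^3 - 8*t^2 - 9*t + 72)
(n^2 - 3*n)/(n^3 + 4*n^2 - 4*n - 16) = n*(n - 3)/(n^3 + 4*n^2 - 4*n - 16)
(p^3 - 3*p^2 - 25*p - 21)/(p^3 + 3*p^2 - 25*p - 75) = (p^2 - 6*p - 7)/(p^2 - 25)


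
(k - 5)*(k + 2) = k^2 - 3*k - 10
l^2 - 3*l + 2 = (l - 2)*(l - 1)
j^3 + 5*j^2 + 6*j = j*(j + 2)*(j + 3)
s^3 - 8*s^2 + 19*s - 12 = (s - 4)*(s - 3)*(s - 1)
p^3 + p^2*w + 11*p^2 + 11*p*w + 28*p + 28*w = (p + 4)*(p + 7)*(p + w)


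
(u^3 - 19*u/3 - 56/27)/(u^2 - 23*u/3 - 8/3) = (u^2 - u/3 - 56/9)/(u - 8)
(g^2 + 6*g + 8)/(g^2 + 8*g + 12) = (g + 4)/(g + 6)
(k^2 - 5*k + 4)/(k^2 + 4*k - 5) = (k - 4)/(k + 5)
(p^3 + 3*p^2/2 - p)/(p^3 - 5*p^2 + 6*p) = (p^2 + 3*p/2 - 1)/(p^2 - 5*p + 6)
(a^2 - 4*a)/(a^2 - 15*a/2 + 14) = 2*a/(2*a - 7)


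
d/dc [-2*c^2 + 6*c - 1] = 6 - 4*c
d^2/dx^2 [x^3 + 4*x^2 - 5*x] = 6*x + 8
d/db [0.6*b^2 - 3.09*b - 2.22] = 1.2*b - 3.09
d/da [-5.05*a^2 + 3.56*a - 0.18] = 3.56 - 10.1*a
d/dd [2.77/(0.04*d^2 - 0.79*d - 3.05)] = (2.1883 - 0.2216*d)/(-0.04*d^2 + 0.79*d + 3.05)^2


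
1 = 1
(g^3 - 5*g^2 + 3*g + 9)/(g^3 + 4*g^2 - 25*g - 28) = (g^2 - 6*g + 9)/(g^2 + 3*g - 28)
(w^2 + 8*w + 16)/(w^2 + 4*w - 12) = (w^2 + 8*w + 16)/(w^2 + 4*w - 12)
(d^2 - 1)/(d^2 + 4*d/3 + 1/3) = 3*(d - 1)/(3*d + 1)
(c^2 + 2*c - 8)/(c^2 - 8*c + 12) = (c + 4)/(c - 6)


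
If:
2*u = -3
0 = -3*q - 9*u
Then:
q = 9/2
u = -3/2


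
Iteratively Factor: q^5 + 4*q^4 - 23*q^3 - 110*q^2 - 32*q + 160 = (q - 1)*(q^4 + 5*q^3 - 18*q^2 - 128*q - 160) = (q - 1)*(q + 2)*(q^3 + 3*q^2 - 24*q - 80) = (q - 1)*(q + 2)*(q + 4)*(q^2 - q - 20) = (q - 1)*(q + 2)*(q + 4)^2*(q - 5)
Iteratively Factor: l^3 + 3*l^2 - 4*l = (l + 4)*(l^2 - l) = (l - 1)*(l + 4)*(l)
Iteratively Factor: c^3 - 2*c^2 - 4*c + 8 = (c - 2)*(c^2 - 4) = (c - 2)^2*(c + 2)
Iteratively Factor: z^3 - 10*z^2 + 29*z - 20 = (z - 1)*(z^2 - 9*z + 20) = (z - 4)*(z - 1)*(z - 5)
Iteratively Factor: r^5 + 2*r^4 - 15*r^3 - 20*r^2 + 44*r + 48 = (r - 3)*(r^4 + 5*r^3 - 20*r - 16) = (r - 3)*(r + 4)*(r^3 + r^2 - 4*r - 4) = (r - 3)*(r - 2)*(r + 4)*(r^2 + 3*r + 2) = (r - 3)*(r - 2)*(r + 1)*(r + 4)*(r + 2)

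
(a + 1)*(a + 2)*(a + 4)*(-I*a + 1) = -I*a^4 + a^3 - 7*I*a^3 + 7*a^2 - 14*I*a^2 + 14*a - 8*I*a + 8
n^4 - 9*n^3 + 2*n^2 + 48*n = n*(n - 8)*(n - 3)*(n + 2)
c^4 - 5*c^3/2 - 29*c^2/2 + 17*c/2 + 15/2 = (c - 5)*(c - 1)*(c + 1/2)*(c + 3)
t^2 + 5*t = t*(t + 5)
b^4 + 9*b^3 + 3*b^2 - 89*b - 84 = (b - 3)*(b + 1)*(b + 4)*(b + 7)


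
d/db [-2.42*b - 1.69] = -2.42000000000000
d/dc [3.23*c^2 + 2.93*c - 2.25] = 6.46*c + 2.93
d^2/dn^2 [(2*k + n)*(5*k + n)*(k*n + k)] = 2*k*(7*k + 3*n + 1)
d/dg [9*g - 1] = 9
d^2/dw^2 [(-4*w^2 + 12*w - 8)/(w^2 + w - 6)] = 32/(w^3 + 9*w^2 + 27*w + 27)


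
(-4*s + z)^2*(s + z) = 16*s^3 + 8*s^2*z - 7*s*z^2 + z^3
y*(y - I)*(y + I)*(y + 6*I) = y^4 + 6*I*y^3 + y^2 + 6*I*y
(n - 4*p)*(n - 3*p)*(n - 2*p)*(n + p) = n^4 - 8*n^3*p + 17*n^2*p^2 + 2*n*p^3 - 24*p^4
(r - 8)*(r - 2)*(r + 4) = r^3 - 6*r^2 - 24*r + 64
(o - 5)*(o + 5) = o^2 - 25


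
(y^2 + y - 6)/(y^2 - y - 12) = (y - 2)/(y - 4)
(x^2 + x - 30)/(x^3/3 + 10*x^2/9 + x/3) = 9*(x^2 + x - 30)/(x*(3*x^2 + 10*x + 3))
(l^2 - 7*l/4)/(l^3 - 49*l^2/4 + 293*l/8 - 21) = 2*l*(4*l - 7)/(8*l^3 - 98*l^2 + 293*l - 168)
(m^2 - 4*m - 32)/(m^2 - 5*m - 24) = (m + 4)/(m + 3)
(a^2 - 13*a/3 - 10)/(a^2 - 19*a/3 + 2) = (3*a + 5)/(3*a - 1)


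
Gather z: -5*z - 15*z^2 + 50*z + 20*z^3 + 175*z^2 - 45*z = 20*z^3 + 160*z^2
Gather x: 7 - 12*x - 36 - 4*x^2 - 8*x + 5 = -4*x^2 - 20*x - 24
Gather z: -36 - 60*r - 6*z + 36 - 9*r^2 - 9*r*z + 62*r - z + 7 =-9*r^2 + 2*r + z*(-9*r - 7) + 7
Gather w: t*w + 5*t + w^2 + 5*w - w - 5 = 5*t + w^2 + w*(t + 4) - 5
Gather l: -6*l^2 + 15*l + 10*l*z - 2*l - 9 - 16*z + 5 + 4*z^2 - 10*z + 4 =-6*l^2 + l*(10*z + 13) + 4*z^2 - 26*z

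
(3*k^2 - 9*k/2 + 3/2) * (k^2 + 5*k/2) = 3*k^4 + 3*k^3 - 39*k^2/4 + 15*k/4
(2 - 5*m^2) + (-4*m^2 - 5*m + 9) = -9*m^2 - 5*m + 11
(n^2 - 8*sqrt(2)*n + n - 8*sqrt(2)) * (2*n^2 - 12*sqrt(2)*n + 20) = 2*n^4 - 28*sqrt(2)*n^3 + 2*n^3 - 28*sqrt(2)*n^2 + 212*n^2 - 160*sqrt(2)*n + 212*n - 160*sqrt(2)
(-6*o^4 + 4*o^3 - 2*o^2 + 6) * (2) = -12*o^4 + 8*o^3 - 4*o^2 + 12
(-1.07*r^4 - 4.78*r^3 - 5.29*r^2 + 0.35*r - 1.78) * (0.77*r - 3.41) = -0.8239*r^5 - 0.0318999999999998*r^4 + 12.2265*r^3 + 18.3084*r^2 - 2.5641*r + 6.0698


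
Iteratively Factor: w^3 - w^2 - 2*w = (w + 1)*(w^2 - 2*w) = w*(w + 1)*(w - 2)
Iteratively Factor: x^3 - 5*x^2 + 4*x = (x - 1)*(x^2 - 4*x) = (x - 4)*(x - 1)*(x)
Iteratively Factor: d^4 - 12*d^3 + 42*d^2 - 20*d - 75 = (d - 5)*(d^3 - 7*d^2 + 7*d + 15) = (d - 5)^2*(d^2 - 2*d - 3) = (d - 5)^2*(d + 1)*(d - 3)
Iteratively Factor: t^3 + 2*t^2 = (t)*(t^2 + 2*t) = t*(t + 2)*(t)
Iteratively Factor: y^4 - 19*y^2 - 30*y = (y + 3)*(y^3 - 3*y^2 - 10*y) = (y - 5)*(y + 3)*(y^2 + 2*y) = (y - 5)*(y + 2)*(y + 3)*(y)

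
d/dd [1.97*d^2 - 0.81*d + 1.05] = 3.94*d - 0.81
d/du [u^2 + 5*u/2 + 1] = 2*u + 5/2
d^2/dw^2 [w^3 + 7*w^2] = 6*w + 14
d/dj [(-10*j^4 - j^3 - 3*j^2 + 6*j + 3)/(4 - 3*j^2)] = (60*j^5 + 3*j^4 - 160*j^3 + 6*j^2 - 6*j + 24)/(9*j^4 - 24*j^2 + 16)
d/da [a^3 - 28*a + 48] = 3*a^2 - 28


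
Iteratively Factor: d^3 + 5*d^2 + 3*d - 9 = (d + 3)*(d^2 + 2*d - 3) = (d + 3)^2*(d - 1)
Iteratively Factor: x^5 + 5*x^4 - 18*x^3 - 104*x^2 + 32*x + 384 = (x - 2)*(x^4 + 7*x^3 - 4*x^2 - 112*x - 192) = (x - 2)*(x + 4)*(x^3 + 3*x^2 - 16*x - 48) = (x - 2)*(x + 4)^2*(x^2 - x - 12) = (x - 4)*(x - 2)*(x + 4)^2*(x + 3)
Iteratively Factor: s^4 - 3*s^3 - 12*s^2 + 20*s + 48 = (s - 4)*(s^3 + s^2 - 8*s - 12) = (s - 4)*(s + 2)*(s^2 - s - 6) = (s - 4)*(s + 2)^2*(s - 3)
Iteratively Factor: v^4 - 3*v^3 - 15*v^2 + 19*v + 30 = (v + 3)*(v^3 - 6*v^2 + 3*v + 10) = (v + 1)*(v + 3)*(v^2 - 7*v + 10) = (v - 5)*(v + 1)*(v + 3)*(v - 2)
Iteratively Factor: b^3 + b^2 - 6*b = (b)*(b^2 + b - 6) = b*(b + 3)*(b - 2)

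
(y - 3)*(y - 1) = y^2 - 4*y + 3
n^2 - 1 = (n - 1)*(n + 1)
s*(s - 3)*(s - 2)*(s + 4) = s^4 - s^3 - 14*s^2 + 24*s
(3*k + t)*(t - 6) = 3*k*t - 18*k + t^2 - 6*t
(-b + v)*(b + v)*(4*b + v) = -4*b^3 - b^2*v + 4*b*v^2 + v^3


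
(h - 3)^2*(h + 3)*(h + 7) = h^4 + 4*h^3 - 30*h^2 - 36*h + 189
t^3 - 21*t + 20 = (t - 4)*(t - 1)*(t + 5)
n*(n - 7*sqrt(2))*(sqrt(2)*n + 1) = sqrt(2)*n^3 - 13*n^2 - 7*sqrt(2)*n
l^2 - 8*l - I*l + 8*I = (l - 8)*(l - I)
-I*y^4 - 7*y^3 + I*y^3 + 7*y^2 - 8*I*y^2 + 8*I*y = y*(y - 8*I)*(y + I)*(-I*y + I)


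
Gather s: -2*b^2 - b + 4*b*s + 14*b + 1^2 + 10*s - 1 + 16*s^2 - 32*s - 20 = -2*b^2 + 13*b + 16*s^2 + s*(4*b - 22) - 20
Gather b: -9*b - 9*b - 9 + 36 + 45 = 72 - 18*b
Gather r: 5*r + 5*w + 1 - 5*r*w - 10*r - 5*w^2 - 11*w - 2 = r*(-5*w - 5) - 5*w^2 - 6*w - 1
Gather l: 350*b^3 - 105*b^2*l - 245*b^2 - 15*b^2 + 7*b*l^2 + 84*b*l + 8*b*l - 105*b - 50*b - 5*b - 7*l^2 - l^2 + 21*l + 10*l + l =350*b^3 - 260*b^2 - 160*b + l^2*(7*b - 8) + l*(-105*b^2 + 92*b + 32)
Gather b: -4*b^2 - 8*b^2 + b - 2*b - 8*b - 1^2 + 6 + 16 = -12*b^2 - 9*b + 21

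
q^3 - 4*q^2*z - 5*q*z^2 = q*(q - 5*z)*(q + z)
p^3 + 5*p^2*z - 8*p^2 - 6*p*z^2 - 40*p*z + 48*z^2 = (p - 8)*(p - z)*(p + 6*z)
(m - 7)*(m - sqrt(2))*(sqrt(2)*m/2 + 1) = sqrt(2)*m^3/2 - 7*sqrt(2)*m^2/2 - sqrt(2)*m + 7*sqrt(2)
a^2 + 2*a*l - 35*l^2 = (a - 5*l)*(a + 7*l)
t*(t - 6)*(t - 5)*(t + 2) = t^4 - 9*t^3 + 8*t^2 + 60*t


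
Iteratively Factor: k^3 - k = (k - 1)*(k^2 + k) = (k - 1)*(k + 1)*(k)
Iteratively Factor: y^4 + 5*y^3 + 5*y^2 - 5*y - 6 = (y + 2)*(y^3 + 3*y^2 - y - 3) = (y + 1)*(y + 2)*(y^2 + 2*y - 3) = (y - 1)*(y + 1)*(y + 2)*(y + 3)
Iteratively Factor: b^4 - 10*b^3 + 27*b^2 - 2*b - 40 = (b - 2)*(b^3 - 8*b^2 + 11*b + 20) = (b - 5)*(b - 2)*(b^2 - 3*b - 4) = (b - 5)*(b - 2)*(b + 1)*(b - 4)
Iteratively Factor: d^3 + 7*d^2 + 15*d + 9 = (d + 3)*(d^2 + 4*d + 3) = (d + 3)^2*(d + 1)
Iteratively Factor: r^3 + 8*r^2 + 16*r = (r)*(r^2 + 8*r + 16) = r*(r + 4)*(r + 4)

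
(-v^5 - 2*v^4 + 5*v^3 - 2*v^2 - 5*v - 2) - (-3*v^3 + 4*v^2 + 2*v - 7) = -v^5 - 2*v^4 + 8*v^3 - 6*v^2 - 7*v + 5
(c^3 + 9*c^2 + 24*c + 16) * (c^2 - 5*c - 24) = c^5 + 4*c^4 - 45*c^3 - 320*c^2 - 656*c - 384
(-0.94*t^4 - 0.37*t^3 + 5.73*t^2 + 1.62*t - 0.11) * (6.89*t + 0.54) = -6.4766*t^5 - 3.0569*t^4 + 39.2799*t^3 + 14.256*t^2 + 0.1169*t - 0.0594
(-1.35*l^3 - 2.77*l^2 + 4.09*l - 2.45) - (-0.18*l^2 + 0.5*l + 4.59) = -1.35*l^3 - 2.59*l^2 + 3.59*l - 7.04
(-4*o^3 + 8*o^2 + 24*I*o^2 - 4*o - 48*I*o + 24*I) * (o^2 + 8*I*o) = -4*o^5 + 8*o^4 - 8*I*o^4 - 196*o^3 + 16*I*o^3 + 384*o^2 - 8*I*o^2 - 192*o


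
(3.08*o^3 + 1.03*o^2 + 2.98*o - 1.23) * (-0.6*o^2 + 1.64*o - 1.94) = -1.848*o^5 + 4.4332*o^4 - 6.074*o^3 + 3.627*o^2 - 7.7984*o + 2.3862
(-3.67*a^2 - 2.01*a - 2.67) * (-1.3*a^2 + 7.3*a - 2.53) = 4.771*a^4 - 24.178*a^3 - 1.9169*a^2 - 14.4057*a + 6.7551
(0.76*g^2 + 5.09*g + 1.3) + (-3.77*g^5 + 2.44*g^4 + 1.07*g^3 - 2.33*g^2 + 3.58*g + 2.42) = -3.77*g^5 + 2.44*g^4 + 1.07*g^3 - 1.57*g^2 + 8.67*g + 3.72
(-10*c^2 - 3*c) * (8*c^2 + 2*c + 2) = -80*c^4 - 44*c^3 - 26*c^2 - 6*c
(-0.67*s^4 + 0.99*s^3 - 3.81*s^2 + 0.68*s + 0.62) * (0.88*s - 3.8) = -0.5896*s^5 + 3.4172*s^4 - 7.1148*s^3 + 15.0764*s^2 - 2.0384*s - 2.356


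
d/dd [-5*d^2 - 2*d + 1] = -10*d - 2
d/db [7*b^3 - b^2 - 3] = b*(21*b - 2)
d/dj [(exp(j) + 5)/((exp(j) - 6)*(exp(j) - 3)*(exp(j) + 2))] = 2*(-exp(3*j) - 4*exp(2*j) + 35*exp(j) + 18)*exp(j)/(exp(6*j) - 14*exp(5*j) + 49*exp(4*j) + 72*exp(3*j) - 504*exp(2*j) + 1296)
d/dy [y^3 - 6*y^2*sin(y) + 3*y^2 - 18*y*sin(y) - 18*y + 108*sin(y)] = -6*y^2*cos(y) + 3*y^2 - 12*y*sin(y) - 18*y*cos(y) + 6*y - 18*sin(y) + 108*cos(y) - 18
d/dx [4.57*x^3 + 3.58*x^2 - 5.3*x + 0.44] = 13.71*x^2 + 7.16*x - 5.3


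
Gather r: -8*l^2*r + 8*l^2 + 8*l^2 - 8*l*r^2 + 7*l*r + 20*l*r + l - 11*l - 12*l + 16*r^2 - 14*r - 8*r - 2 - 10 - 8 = 16*l^2 - 22*l + r^2*(16 - 8*l) + r*(-8*l^2 + 27*l - 22) - 20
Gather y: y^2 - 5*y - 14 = y^2 - 5*y - 14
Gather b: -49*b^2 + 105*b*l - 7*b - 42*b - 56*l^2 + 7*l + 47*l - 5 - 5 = -49*b^2 + b*(105*l - 49) - 56*l^2 + 54*l - 10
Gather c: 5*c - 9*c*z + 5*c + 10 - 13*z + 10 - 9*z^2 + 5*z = c*(10 - 9*z) - 9*z^2 - 8*z + 20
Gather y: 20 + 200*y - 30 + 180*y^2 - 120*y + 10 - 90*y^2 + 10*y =90*y^2 + 90*y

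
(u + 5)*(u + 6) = u^2 + 11*u + 30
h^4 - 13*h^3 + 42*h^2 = h^2*(h - 7)*(h - 6)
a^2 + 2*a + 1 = (a + 1)^2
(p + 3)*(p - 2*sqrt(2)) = p^2 - 2*sqrt(2)*p + 3*p - 6*sqrt(2)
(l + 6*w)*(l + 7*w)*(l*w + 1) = l^3*w + 13*l^2*w^2 + l^2 + 42*l*w^3 + 13*l*w + 42*w^2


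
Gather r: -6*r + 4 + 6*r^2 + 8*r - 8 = 6*r^2 + 2*r - 4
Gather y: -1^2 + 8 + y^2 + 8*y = y^2 + 8*y + 7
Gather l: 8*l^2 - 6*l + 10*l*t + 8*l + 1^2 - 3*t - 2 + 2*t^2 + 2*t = 8*l^2 + l*(10*t + 2) + 2*t^2 - t - 1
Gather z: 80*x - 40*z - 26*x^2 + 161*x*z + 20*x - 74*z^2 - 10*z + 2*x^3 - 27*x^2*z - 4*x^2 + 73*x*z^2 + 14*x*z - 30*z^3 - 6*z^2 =2*x^3 - 30*x^2 + 100*x - 30*z^3 + z^2*(73*x - 80) + z*(-27*x^2 + 175*x - 50)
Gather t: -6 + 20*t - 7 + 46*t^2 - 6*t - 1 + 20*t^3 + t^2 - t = 20*t^3 + 47*t^2 + 13*t - 14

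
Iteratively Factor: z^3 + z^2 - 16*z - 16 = (z + 1)*(z^2 - 16) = (z + 1)*(z + 4)*(z - 4)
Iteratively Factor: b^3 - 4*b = (b - 2)*(b^2 + 2*b) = (b - 2)*(b + 2)*(b)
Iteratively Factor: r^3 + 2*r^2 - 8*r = (r + 4)*(r^2 - 2*r) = (r - 2)*(r + 4)*(r)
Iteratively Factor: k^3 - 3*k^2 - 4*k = (k - 4)*(k^2 + k) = (k - 4)*(k + 1)*(k)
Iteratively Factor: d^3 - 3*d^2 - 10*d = (d + 2)*(d^2 - 5*d) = (d - 5)*(d + 2)*(d)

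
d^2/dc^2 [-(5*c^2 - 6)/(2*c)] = 6/c^3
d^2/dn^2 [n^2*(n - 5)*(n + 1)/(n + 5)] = 2*(3*n^4 + 36*n^3 + 90*n^2 - 300*n - 125)/(n^3 + 15*n^2 + 75*n + 125)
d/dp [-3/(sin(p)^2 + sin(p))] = 3*(2/tan(p) + cos(p)/sin(p)^2)/(sin(p) + 1)^2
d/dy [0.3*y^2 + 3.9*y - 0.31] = 0.6*y + 3.9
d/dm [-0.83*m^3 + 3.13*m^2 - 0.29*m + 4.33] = -2.49*m^2 + 6.26*m - 0.29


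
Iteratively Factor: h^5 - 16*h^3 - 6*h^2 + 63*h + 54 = (h + 2)*(h^4 - 2*h^3 - 12*h^2 + 18*h + 27) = (h - 3)*(h + 2)*(h^3 + h^2 - 9*h - 9) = (h - 3)^2*(h + 2)*(h^2 + 4*h + 3) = (h - 3)^2*(h + 1)*(h + 2)*(h + 3)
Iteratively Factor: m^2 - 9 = (m - 3)*(m + 3)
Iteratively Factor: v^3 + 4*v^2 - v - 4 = (v + 4)*(v^2 - 1) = (v - 1)*(v + 4)*(v + 1)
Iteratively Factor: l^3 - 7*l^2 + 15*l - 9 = (l - 3)*(l^2 - 4*l + 3) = (l - 3)*(l - 1)*(l - 3)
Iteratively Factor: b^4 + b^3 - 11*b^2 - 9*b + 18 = (b + 2)*(b^3 - b^2 - 9*b + 9) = (b - 3)*(b + 2)*(b^2 + 2*b - 3) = (b - 3)*(b - 1)*(b + 2)*(b + 3)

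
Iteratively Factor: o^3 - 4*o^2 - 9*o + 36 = (o + 3)*(o^2 - 7*o + 12) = (o - 4)*(o + 3)*(o - 3)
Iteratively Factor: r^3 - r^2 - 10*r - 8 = (r + 2)*(r^2 - 3*r - 4) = (r + 1)*(r + 2)*(r - 4)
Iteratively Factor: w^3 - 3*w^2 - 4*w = (w - 4)*(w^2 + w) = w*(w - 4)*(w + 1)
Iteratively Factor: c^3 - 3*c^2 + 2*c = (c - 1)*(c^2 - 2*c) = (c - 2)*(c - 1)*(c)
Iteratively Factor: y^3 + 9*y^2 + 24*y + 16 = (y + 4)*(y^2 + 5*y + 4) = (y + 4)^2*(y + 1)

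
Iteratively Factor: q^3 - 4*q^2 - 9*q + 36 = (q - 4)*(q^2 - 9) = (q - 4)*(q - 3)*(q + 3)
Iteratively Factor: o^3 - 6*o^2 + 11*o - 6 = (o - 2)*(o^2 - 4*o + 3) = (o - 3)*(o - 2)*(o - 1)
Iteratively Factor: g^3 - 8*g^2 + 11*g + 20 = (g - 5)*(g^2 - 3*g - 4) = (g - 5)*(g - 4)*(g + 1)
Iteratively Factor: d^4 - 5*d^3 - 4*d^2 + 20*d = (d)*(d^3 - 5*d^2 - 4*d + 20) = d*(d + 2)*(d^2 - 7*d + 10) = d*(d - 5)*(d + 2)*(d - 2)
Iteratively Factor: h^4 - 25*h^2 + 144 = (h - 4)*(h^3 + 4*h^2 - 9*h - 36) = (h - 4)*(h + 3)*(h^2 + h - 12) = (h - 4)*(h + 3)*(h + 4)*(h - 3)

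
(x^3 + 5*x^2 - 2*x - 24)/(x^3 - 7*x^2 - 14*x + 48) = (x + 4)/(x - 8)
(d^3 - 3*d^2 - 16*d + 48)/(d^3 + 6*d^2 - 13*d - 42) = (d^2 - 16)/(d^2 + 9*d + 14)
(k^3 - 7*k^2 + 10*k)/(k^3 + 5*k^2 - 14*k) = (k - 5)/(k + 7)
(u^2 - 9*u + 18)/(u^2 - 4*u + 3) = (u - 6)/(u - 1)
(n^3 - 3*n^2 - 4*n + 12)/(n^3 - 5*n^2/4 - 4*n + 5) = 4*(n - 3)/(4*n - 5)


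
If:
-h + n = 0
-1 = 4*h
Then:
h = -1/4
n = -1/4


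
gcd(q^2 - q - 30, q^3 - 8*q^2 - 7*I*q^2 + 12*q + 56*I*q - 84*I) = q - 6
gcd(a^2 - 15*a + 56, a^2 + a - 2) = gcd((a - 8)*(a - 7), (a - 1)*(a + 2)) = 1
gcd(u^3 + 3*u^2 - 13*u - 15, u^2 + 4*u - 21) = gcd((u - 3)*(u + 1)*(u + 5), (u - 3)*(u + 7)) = u - 3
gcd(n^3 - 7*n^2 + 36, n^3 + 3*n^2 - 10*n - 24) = n^2 - n - 6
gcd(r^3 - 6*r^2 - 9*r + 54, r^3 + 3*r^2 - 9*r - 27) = r^2 - 9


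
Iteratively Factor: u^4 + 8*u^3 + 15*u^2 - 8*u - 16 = (u + 4)*(u^3 + 4*u^2 - u - 4) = (u + 1)*(u + 4)*(u^2 + 3*u - 4) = (u - 1)*(u + 1)*(u + 4)*(u + 4)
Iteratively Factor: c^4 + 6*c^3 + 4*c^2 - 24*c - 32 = (c + 2)*(c^3 + 4*c^2 - 4*c - 16) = (c + 2)^2*(c^2 + 2*c - 8) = (c - 2)*(c + 2)^2*(c + 4)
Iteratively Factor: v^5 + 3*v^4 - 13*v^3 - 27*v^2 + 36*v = (v + 3)*(v^4 - 13*v^2 + 12*v) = (v - 1)*(v + 3)*(v^3 + v^2 - 12*v) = (v - 1)*(v + 3)*(v + 4)*(v^2 - 3*v) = v*(v - 1)*(v + 3)*(v + 4)*(v - 3)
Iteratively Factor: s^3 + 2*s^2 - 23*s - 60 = (s + 3)*(s^2 - s - 20) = (s + 3)*(s + 4)*(s - 5)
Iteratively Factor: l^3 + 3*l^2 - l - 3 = (l + 1)*(l^2 + 2*l - 3) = (l - 1)*(l + 1)*(l + 3)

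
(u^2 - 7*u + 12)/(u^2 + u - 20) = (u - 3)/(u + 5)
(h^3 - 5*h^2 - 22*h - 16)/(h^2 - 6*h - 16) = h + 1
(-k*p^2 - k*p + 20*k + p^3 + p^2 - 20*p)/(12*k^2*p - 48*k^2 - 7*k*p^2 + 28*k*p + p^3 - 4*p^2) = (-k*p - 5*k + p^2 + 5*p)/(12*k^2 - 7*k*p + p^2)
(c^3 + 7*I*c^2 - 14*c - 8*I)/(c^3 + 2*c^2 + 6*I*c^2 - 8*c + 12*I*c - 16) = (c + I)/(c + 2)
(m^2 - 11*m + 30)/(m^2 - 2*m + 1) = (m^2 - 11*m + 30)/(m^2 - 2*m + 1)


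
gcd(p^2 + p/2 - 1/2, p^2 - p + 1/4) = p - 1/2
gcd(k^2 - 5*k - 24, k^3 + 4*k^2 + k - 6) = k + 3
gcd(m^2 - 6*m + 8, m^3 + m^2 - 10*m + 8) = m - 2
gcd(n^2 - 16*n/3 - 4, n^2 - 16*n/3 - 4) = n^2 - 16*n/3 - 4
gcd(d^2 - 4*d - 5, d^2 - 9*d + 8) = 1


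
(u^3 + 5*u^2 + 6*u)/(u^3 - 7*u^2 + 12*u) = (u^2 + 5*u + 6)/(u^2 - 7*u + 12)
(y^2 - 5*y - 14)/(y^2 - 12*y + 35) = (y + 2)/(y - 5)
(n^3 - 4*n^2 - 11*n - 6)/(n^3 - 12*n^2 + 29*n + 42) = (n + 1)/(n - 7)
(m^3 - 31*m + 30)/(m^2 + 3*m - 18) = (m^2 - 6*m + 5)/(m - 3)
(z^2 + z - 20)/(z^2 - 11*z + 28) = (z + 5)/(z - 7)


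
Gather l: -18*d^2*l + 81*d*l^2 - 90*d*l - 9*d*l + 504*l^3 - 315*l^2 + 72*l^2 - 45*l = 504*l^3 + l^2*(81*d - 243) + l*(-18*d^2 - 99*d - 45)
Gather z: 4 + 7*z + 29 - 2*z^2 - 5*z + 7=-2*z^2 + 2*z + 40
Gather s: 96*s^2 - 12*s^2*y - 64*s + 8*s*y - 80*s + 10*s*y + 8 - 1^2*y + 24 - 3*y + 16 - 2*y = s^2*(96 - 12*y) + s*(18*y - 144) - 6*y + 48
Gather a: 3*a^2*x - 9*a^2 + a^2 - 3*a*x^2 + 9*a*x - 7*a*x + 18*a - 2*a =a^2*(3*x - 8) + a*(-3*x^2 + 2*x + 16)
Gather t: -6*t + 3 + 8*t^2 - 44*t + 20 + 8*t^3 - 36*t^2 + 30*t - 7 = 8*t^3 - 28*t^2 - 20*t + 16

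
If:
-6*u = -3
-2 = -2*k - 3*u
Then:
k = 1/4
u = 1/2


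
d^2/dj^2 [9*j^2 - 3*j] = 18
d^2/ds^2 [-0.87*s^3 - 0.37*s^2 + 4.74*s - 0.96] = -5.22*s - 0.74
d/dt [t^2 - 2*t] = 2*t - 2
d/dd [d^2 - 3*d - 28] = 2*d - 3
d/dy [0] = 0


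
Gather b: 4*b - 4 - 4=4*b - 8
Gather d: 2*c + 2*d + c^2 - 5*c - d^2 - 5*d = c^2 - 3*c - d^2 - 3*d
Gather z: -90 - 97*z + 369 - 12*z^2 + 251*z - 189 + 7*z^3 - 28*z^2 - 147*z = 7*z^3 - 40*z^2 + 7*z + 90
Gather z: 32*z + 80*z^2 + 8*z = 80*z^2 + 40*z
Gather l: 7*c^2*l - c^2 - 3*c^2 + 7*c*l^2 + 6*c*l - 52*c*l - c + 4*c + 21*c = -4*c^2 + 7*c*l^2 + 24*c + l*(7*c^2 - 46*c)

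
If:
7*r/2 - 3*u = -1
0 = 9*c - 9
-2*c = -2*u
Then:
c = 1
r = 4/7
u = 1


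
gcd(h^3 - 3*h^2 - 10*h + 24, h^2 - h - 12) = h^2 - h - 12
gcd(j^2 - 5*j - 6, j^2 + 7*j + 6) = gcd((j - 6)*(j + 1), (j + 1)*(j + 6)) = j + 1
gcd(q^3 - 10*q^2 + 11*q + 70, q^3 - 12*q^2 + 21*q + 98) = q^2 - 5*q - 14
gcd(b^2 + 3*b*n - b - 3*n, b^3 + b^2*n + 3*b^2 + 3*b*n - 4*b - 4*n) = b - 1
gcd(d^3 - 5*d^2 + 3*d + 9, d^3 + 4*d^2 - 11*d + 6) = 1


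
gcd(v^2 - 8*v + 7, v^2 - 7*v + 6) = v - 1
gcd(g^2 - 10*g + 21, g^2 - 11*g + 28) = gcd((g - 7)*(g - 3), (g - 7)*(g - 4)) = g - 7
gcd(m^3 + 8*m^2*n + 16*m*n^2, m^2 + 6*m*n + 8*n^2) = m + 4*n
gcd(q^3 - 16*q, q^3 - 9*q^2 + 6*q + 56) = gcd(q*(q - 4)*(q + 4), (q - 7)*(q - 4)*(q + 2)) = q - 4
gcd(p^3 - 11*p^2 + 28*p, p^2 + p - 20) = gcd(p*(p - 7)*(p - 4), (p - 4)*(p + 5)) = p - 4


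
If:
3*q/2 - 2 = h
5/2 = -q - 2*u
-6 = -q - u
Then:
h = 79/4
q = 29/2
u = -17/2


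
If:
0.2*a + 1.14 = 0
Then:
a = -5.70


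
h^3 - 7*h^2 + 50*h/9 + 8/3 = (h - 6)*(h - 4/3)*(h + 1/3)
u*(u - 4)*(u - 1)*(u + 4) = u^4 - u^3 - 16*u^2 + 16*u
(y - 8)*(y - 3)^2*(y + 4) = y^4 - 10*y^3 + y^2 + 156*y - 288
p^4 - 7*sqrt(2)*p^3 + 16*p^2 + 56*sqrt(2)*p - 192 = (p - 4*sqrt(2))*(p - 3*sqrt(2))*(p - 2*sqrt(2))*(p + 2*sqrt(2))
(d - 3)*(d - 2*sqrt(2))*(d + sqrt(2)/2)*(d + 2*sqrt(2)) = d^4 - 3*d^3 + sqrt(2)*d^3/2 - 8*d^2 - 3*sqrt(2)*d^2/2 - 4*sqrt(2)*d + 24*d + 12*sqrt(2)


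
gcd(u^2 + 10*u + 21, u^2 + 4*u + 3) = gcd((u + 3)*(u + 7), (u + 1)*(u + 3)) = u + 3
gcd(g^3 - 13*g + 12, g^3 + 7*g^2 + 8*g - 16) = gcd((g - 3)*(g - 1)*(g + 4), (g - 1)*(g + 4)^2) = g^2 + 3*g - 4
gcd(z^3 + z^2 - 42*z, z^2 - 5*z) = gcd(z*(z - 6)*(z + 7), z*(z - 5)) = z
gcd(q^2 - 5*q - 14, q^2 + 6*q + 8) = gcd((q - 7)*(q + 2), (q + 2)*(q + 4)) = q + 2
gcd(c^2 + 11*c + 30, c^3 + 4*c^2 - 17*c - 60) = c + 5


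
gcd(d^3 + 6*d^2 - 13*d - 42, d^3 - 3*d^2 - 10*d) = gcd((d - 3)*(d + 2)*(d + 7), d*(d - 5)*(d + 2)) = d + 2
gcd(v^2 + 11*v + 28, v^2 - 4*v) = 1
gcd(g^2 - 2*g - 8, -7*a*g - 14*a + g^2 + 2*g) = g + 2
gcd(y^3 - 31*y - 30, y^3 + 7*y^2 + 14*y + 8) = y + 1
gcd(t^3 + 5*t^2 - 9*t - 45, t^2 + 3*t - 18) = t - 3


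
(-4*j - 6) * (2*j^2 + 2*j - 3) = -8*j^3 - 20*j^2 + 18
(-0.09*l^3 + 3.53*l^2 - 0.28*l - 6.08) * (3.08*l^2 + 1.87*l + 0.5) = -0.2772*l^5 + 10.7041*l^4 + 5.6937*l^3 - 17.485*l^2 - 11.5096*l - 3.04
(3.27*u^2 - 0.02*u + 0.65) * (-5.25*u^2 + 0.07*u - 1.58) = -17.1675*u^4 + 0.3339*u^3 - 8.5805*u^2 + 0.0771*u - 1.027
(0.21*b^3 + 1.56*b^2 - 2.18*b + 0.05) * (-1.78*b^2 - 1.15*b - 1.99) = -0.3738*b^5 - 3.0183*b^4 + 1.6685*b^3 - 0.6864*b^2 + 4.2807*b - 0.0995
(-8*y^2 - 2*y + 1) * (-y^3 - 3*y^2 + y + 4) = 8*y^5 + 26*y^4 - 3*y^3 - 37*y^2 - 7*y + 4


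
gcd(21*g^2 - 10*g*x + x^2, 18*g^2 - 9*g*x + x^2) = -3*g + x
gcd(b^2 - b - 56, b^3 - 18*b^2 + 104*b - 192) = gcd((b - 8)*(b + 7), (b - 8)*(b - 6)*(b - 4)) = b - 8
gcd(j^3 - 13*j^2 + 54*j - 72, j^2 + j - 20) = j - 4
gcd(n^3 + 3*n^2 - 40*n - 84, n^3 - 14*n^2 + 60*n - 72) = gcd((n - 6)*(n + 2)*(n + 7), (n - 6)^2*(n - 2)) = n - 6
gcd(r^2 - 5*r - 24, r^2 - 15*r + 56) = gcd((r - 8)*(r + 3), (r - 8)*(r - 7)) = r - 8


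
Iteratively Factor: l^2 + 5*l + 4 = (l + 1)*(l + 4)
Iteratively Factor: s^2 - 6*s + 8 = (s - 2)*(s - 4)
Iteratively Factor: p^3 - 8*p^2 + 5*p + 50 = (p + 2)*(p^2 - 10*p + 25) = (p - 5)*(p + 2)*(p - 5)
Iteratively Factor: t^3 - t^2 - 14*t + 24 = (t - 3)*(t^2 + 2*t - 8) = (t - 3)*(t - 2)*(t + 4)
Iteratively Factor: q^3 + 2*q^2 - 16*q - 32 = (q + 4)*(q^2 - 2*q - 8) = (q + 2)*(q + 4)*(q - 4)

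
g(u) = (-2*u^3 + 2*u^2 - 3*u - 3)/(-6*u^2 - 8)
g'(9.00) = 0.33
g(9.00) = 2.68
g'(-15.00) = 0.33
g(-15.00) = -5.33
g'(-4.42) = 0.35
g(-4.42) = -1.77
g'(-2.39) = 0.42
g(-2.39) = -1.01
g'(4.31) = 0.31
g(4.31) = 1.16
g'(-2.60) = 0.40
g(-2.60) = -1.10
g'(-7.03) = 0.34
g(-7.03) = -2.67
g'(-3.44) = 0.37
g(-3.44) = -1.42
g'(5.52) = 0.32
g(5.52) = 1.55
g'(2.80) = 0.27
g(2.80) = 0.72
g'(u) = 12*u*(-2*u^3 + 2*u^2 - 3*u - 3)/(-6*u^2 - 8)^2 + (-6*u^2 + 4*u - 3)/(-6*u^2 - 8) = (6*u^4 + 15*u^2 - 34*u + 12)/(2*(9*u^4 + 24*u^2 + 16))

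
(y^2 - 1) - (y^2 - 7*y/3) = 7*y/3 - 1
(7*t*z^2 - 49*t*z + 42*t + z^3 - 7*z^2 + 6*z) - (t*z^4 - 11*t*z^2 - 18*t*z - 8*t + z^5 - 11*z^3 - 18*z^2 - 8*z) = -t*z^4 + 18*t*z^2 - 31*t*z + 50*t - z^5 + 12*z^3 + 11*z^2 + 14*z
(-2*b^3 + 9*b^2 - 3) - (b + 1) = -2*b^3 + 9*b^2 - b - 4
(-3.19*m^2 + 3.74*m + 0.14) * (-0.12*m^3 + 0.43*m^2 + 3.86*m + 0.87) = 0.3828*m^5 - 1.8205*m^4 - 10.722*m^3 + 11.7213*m^2 + 3.7942*m + 0.1218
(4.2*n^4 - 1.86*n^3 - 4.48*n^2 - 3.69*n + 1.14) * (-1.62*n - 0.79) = -6.804*n^5 - 0.3048*n^4 + 8.727*n^3 + 9.517*n^2 + 1.0683*n - 0.9006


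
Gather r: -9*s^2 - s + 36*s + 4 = -9*s^2 + 35*s + 4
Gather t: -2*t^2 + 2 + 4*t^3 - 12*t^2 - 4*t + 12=4*t^3 - 14*t^2 - 4*t + 14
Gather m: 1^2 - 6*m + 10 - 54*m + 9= 20 - 60*m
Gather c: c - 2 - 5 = c - 7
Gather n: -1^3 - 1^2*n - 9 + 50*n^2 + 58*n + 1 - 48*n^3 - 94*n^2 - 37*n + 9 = -48*n^3 - 44*n^2 + 20*n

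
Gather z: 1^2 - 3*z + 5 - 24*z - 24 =-27*z - 18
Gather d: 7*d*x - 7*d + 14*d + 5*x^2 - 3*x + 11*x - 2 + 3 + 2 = d*(7*x + 7) + 5*x^2 + 8*x + 3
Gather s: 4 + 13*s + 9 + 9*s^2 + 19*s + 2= 9*s^2 + 32*s + 15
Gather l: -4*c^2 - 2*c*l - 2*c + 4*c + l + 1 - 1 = -4*c^2 + 2*c + l*(1 - 2*c)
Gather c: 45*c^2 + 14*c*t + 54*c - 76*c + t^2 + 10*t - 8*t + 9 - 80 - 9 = 45*c^2 + c*(14*t - 22) + t^2 + 2*t - 80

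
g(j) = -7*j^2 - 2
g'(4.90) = -68.60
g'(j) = -14*j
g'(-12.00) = 168.00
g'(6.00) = -84.00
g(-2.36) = -40.99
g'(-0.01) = 0.14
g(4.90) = -170.07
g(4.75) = -159.94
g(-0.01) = -2.00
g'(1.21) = -16.94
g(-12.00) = -1010.00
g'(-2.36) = 33.04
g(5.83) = -239.92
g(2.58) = -48.59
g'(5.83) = -81.62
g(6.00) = -254.00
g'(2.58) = -36.12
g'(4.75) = -66.50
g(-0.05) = -2.02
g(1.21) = -12.25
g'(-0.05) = 0.70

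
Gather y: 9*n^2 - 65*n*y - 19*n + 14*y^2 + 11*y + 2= 9*n^2 - 19*n + 14*y^2 + y*(11 - 65*n) + 2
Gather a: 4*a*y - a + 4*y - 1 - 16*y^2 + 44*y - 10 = a*(4*y - 1) - 16*y^2 + 48*y - 11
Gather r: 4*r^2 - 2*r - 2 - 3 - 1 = 4*r^2 - 2*r - 6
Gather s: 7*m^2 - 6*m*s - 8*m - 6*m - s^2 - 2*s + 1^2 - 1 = 7*m^2 - 14*m - s^2 + s*(-6*m - 2)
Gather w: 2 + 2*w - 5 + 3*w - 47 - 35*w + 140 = 90 - 30*w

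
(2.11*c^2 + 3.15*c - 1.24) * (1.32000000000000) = 2.7852*c^2 + 4.158*c - 1.6368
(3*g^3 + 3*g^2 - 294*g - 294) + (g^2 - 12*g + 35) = 3*g^3 + 4*g^2 - 306*g - 259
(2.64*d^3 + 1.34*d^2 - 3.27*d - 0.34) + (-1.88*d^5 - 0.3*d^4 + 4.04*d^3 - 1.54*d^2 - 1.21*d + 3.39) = -1.88*d^5 - 0.3*d^4 + 6.68*d^3 - 0.2*d^2 - 4.48*d + 3.05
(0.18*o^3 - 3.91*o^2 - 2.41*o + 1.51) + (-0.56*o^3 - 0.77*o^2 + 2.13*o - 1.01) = -0.38*o^3 - 4.68*o^2 - 0.28*o + 0.5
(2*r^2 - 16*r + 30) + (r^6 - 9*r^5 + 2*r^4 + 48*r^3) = r^6 - 9*r^5 + 2*r^4 + 48*r^3 + 2*r^2 - 16*r + 30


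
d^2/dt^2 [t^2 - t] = 2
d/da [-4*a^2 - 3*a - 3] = -8*a - 3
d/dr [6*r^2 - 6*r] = 12*r - 6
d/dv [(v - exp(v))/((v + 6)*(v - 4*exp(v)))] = ((1 - exp(v))*(v + 6)*(v - 4*exp(v)) + (-v + exp(v))*(v - 4*exp(v)) + (v + 6)*(v - exp(v))*(4*exp(v) - 1))/((v + 6)^2*(v - 4*exp(v))^2)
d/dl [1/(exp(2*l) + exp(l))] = (-2*exp(l) - 1)*exp(-l)/(exp(l) + 1)^2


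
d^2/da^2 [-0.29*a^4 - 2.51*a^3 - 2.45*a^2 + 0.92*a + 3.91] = -3.48*a^2 - 15.06*a - 4.9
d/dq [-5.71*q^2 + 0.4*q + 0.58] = 0.4 - 11.42*q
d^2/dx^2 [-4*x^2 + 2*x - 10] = -8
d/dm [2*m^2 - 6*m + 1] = 4*m - 6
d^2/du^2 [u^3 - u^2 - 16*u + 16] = 6*u - 2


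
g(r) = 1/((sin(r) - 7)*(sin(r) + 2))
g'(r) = -cos(r)/((sin(r) - 7)*(sin(r) + 2)^2) - cos(r)/((sin(r) - 7)^2*(sin(r) + 2)) = (5 - 2*sin(r))*cos(r)/((sin(r) - 7)^2*(sin(r) + 2)^2)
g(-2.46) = -0.10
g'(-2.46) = -0.04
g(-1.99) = -0.12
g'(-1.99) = -0.04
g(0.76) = -0.06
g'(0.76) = 0.01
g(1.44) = -0.06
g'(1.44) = 0.00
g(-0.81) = -0.10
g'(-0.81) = 0.05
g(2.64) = -0.06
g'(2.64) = -0.01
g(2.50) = -0.06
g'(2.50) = -0.01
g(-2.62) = -0.09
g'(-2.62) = -0.04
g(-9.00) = -0.08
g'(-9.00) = -0.04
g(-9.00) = -0.08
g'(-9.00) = -0.04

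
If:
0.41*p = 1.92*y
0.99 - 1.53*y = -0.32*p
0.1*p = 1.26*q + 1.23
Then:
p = 147.35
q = 10.72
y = 31.47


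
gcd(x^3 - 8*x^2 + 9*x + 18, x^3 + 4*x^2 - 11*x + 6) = 1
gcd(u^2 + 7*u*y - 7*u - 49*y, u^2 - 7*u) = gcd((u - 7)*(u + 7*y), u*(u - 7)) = u - 7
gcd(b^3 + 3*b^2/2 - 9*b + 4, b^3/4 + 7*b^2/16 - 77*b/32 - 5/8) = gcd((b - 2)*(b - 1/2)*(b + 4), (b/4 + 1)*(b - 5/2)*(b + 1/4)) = b + 4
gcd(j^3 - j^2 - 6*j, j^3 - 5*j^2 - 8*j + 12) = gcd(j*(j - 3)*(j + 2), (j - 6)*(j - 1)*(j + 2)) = j + 2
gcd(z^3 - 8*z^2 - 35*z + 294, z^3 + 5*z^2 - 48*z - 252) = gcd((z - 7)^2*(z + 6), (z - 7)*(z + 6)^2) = z^2 - z - 42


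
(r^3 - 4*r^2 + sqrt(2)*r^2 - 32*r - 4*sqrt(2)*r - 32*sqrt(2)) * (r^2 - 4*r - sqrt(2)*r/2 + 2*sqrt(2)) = r^5 - 8*r^4 + sqrt(2)*r^4/2 - 17*r^3 - 4*sqrt(2)*r^3 - 8*sqrt(2)*r^2 + 136*r^2 + 16*r + 64*sqrt(2)*r - 128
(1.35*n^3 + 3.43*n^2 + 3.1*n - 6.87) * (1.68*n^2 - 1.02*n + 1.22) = 2.268*n^5 + 4.3854*n^4 + 3.3564*n^3 - 10.519*n^2 + 10.7894*n - 8.3814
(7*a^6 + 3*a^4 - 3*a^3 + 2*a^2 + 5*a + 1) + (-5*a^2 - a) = 7*a^6 + 3*a^4 - 3*a^3 - 3*a^2 + 4*a + 1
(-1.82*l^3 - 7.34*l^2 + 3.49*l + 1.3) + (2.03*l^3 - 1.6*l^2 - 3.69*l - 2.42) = 0.21*l^3 - 8.94*l^2 - 0.2*l - 1.12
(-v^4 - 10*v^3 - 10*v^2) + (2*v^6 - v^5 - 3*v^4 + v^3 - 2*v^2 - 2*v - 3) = 2*v^6 - v^5 - 4*v^4 - 9*v^3 - 12*v^2 - 2*v - 3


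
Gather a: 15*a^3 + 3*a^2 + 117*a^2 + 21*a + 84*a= 15*a^3 + 120*a^2 + 105*a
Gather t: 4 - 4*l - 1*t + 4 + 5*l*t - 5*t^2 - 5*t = -4*l - 5*t^2 + t*(5*l - 6) + 8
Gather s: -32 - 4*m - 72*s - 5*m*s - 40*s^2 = -4*m - 40*s^2 + s*(-5*m - 72) - 32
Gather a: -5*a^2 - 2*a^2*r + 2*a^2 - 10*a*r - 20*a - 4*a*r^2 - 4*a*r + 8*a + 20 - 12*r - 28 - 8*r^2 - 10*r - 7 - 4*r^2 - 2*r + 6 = a^2*(-2*r - 3) + a*(-4*r^2 - 14*r - 12) - 12*r^2 - 24*r - 9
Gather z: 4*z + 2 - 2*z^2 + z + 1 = -2*z^2 + 5*z + 3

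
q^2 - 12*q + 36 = (q - 6)^2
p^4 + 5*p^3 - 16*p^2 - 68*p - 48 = (p - 4)*(p + 1)*(p + 2)*(p + 6)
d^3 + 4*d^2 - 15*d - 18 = (d - 3)*(d + 1)*(d + 6)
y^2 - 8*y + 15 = (y - 5)*(y - 3)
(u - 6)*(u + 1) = u^2 - 5*u - 6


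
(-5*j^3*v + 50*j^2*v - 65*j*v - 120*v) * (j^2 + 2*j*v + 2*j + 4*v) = -5*j^5*v - 10*j^4*v^2 + 40*j^4*v + 80*j^3*v^2 + 35*j^3*v + 70*j^2*v^2 - 250*j^2*v - 500*j*v^2 - 240*j*v - 480*v^2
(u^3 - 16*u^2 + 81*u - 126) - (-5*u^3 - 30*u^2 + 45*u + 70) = 6*u^3 + 14*u^2 + 36*u - 196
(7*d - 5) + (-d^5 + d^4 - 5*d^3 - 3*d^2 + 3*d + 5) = -d^5 + d^4 - 5*d^3 - 3*d^2 + 10*d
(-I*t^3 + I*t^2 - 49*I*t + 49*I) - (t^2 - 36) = -I*t^3 - t^2 + I*t^2 - 49*I*t + 36 + 49*I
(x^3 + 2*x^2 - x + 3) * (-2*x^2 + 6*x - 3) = -2*x^5 + 2*x^4 + 11*x^3 - 18*x^2 + 21*x - 9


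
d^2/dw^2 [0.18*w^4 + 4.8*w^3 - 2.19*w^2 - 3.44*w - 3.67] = 2.16*w^2 + 28.8*w - 4.38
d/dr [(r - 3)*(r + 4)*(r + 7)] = 3*r^2 + 16*r - 5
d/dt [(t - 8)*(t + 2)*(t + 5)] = 3*t^2 - 2*t - 46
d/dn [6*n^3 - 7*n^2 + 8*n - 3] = 18*n^2 - 14*n + 8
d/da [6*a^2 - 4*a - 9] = 12*a - 4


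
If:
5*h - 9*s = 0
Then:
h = 9*s/5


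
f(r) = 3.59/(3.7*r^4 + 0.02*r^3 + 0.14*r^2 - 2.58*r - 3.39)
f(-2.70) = 0.02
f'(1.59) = -0.75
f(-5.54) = 0.00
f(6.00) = 0.00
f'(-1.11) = 3.02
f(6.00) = 0.00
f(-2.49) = 0.02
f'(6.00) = -0.00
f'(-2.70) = 0.03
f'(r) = 3.59*(-14.8*r^3 - 0.06*r^2 - 0.28*r + 2.58)/(3.7*r^4 + 0.02*r^3 + 0.14*r^2 - 2.58*r - 3.39)^2 = (-53.132*r^3 - 0.2154*r^2 - 1.0052*r + 9.2622)/(3.7*r^4 + 0.02*r^3 + 0.14*r^2 - 2.58*r - 3.39)^2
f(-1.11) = 0.69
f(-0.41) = -1.63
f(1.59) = 0.22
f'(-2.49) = 0.04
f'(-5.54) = 0.00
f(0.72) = -0.86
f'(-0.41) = 2.73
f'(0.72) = -0.65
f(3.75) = 0.00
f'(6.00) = -0.00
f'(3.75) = -0.01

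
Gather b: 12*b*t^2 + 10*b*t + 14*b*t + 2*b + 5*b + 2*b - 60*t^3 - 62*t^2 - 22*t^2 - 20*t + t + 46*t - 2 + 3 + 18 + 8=b*(12*t^2 + 24*t + 9) - 60*t^3 - 84*t^2 + 27*t + 27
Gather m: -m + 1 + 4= 5 - m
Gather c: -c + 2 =2 - c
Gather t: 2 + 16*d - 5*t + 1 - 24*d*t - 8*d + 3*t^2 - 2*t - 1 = 8*d + 3*t^2 + t*(-24*d - 7) + 2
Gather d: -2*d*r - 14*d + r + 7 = d*(-2*r - 14) + r + 7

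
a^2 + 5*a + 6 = (a + 2)*(a + 3)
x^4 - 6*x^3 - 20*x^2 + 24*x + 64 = (x - 8)*(x - 2)*(x + 2)^2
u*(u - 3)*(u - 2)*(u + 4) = u^4 - u^3 - 14*u^2 + 24*u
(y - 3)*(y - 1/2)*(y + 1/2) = y^3 - 3*y^2 - y/4 + 3/4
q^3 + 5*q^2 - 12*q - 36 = (q - 3)*(q + 2)*(q + 6)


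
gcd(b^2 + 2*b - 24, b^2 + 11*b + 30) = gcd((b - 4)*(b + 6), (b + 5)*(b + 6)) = b + 6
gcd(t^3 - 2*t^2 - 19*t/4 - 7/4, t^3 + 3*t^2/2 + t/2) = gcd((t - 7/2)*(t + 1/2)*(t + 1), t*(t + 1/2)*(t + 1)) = t^2 + 3*t/2 + 1/2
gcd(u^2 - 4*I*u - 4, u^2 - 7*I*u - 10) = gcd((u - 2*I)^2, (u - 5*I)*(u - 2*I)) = u - 2*I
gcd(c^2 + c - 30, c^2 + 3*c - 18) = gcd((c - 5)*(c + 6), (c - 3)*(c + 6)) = c + 6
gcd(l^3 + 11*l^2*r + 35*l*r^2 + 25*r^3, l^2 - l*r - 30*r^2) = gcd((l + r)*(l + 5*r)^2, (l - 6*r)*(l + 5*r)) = l + 5*r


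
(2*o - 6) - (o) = o - 6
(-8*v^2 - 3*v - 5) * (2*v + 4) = -16*v^3 - 38*v^2 - 22*v - 20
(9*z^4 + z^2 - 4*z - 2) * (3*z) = 27*z^5 + 3*z^3 - 12*z^2 - 6*z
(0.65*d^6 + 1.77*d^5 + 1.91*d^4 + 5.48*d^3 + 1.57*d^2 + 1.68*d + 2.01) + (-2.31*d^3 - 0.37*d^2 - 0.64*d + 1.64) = 0.65*d^6 + 1.77*d^5 + 1.91*d^4 + 3.17*d^3 + 1.2*d^2 + 1.04*d + 3.65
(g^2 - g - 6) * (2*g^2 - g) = 2*g^4 - 3*g^3 - 11*g^2 + 6*g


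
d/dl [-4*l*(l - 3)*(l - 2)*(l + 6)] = -16*l^3 - 12*l^2 + 192*l - 144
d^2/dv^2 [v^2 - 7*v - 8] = 2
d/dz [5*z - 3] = 5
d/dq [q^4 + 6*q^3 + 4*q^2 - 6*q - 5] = 4*q^3 + 18*q^2 + 8*q - 6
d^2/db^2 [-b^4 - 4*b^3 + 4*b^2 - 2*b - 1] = -12*b^2 - 24*b + 8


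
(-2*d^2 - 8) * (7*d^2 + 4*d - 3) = -14*d^4 - 8*d^3 - 50*d^2 - 32*d + 24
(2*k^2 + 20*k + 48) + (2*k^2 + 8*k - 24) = 4*k^2 + 28*k + 24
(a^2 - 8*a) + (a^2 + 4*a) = 2*a^2 - 4*a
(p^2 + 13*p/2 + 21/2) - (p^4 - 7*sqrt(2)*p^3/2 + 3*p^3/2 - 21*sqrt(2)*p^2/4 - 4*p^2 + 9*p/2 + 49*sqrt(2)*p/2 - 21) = -p^4 - 3*p^3/2 + 7*sqrt(2)*p^3/2 + 5*p^2 + 21*sqrt(2)*p^2/4 - 49*sqrt(2)*p/2 + 2*p + 63/2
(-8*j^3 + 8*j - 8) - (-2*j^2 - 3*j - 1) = -8*j^3 + 2*j^2 + 11*j - 7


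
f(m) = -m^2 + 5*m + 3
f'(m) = 5 - 2*m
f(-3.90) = -31.71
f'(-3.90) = 12.80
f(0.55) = 5.45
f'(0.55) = 3.90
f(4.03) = 6.91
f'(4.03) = -3.06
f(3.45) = 8.35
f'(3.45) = -1.90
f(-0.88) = -2.17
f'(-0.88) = 6.76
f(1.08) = 7.23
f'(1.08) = 2.84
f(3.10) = 8.89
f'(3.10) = -1.20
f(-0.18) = 2.07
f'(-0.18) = 5.36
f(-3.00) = -21.00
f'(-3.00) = 11.00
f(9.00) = -33.00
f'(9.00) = -13.00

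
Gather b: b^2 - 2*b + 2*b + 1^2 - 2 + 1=b^2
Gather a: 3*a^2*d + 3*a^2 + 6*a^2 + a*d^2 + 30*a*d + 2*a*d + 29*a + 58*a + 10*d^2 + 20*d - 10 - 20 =a^2*(3*d + 9) + a*(d^2 + 32*d + 87) + 10*d^2 + 20*d - 30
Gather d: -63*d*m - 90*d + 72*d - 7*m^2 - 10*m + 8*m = d*(-63*m - 18) - 7*m^2 - 2*m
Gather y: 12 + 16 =28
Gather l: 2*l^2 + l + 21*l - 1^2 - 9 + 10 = 2*l^2 + 22*l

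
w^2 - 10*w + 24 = (w - 6)*(w - 4)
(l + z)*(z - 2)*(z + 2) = l*z^2 - 4*l + z^3 - 4*z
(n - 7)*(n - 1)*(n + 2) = n^3 - 6*n^2 - 9*n + 14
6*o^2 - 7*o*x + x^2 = (-6*o + x)*(-o + x)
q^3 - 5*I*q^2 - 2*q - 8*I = (q - 4*I)*(q - 2*I)*(q + I)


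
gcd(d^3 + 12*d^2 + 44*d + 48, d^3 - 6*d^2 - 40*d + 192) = d + 6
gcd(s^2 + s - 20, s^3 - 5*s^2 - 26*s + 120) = s^2 + s - 20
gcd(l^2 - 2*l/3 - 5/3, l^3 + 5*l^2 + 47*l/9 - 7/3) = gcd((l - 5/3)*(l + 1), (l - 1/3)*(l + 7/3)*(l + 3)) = 1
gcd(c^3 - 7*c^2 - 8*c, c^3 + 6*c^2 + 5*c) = c^2 + c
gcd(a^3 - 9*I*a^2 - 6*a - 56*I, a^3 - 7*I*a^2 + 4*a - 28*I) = a^2 - 5*I*a + 14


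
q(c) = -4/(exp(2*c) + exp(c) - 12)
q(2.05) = -0.07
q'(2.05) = 0.16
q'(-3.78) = 0.00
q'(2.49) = 0.06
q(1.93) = -0.09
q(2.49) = -0.03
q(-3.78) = 0.33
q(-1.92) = 0.34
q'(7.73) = 0.00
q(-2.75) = 0.34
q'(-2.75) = 0.00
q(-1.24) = 0.34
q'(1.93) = 0.23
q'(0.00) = 0.12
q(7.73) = -0.00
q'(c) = -4*(-2*exp(2*c) - exp(c))/(exp(2*c) + exp(c) - 12)^2 = (8*exp(c) + 4)*exp(c)/(exp(2*c) + exp(c) - 12)^2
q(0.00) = 0.40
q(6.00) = 0.00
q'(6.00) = 0.00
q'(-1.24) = 0.01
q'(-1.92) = 0.01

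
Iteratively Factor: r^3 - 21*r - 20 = (r - 5)*(r^2 + 5*r + 4) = (r - 5)*(r + 4)*(r + 1)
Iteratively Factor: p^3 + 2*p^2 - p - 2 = (p + 1)*(p^2 + p - 2) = (p - 1)*(p + 1)*(p + 2)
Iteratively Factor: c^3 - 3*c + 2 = (c + 2)*(c^2 - 2*c + 1) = (c - 1)*(c + 2)*(c - 1)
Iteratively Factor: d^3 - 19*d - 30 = (d + 2)*(d^2 - 2*d - 15) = (d + 2)*(d + 3)*(d - 5)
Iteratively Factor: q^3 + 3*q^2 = (q)*(q^2 + 3*q) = q*(q + 3)*(q)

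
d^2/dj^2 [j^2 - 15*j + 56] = 2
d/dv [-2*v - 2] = -2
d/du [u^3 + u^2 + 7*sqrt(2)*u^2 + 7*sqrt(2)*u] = 3*u^2 + 2*u + 14*sqrt(2)*u + 7*sqrt(2)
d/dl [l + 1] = 1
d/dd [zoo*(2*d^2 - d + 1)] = zoo*(d + 1)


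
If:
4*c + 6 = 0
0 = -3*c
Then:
No Solution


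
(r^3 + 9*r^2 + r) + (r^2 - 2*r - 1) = r^3 + 10*r^2 - r - 1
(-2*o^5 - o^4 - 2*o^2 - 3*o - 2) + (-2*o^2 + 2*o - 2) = -2*o^5 - o^4 - 4*o^2 - o - 4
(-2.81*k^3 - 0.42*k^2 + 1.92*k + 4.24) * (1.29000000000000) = -3.6249*k^3 - 0.5418*k^2 + 2.4768*k + 5.4696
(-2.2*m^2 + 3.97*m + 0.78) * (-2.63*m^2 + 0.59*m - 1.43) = 5.786*m^4 - 11.7391*m^3 + 3.4369*m^2 - 5.2169*m - 1.1154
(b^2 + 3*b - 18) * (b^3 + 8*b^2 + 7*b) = b^5 + 11*b^4 + 13*b^3 - 123*b^2 - 126*b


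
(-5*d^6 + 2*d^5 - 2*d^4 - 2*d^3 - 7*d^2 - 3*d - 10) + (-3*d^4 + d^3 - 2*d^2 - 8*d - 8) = -5*d^6 + 2*d^5 - 5*d^4 - d^3 - 9*d^2 - 11*d - 18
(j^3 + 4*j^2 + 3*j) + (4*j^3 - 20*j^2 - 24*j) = 5*j^3 - 16*j^2 - 21*j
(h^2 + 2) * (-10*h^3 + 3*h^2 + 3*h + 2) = -10*h^5 + 3*h^4 - 17*h^3 + 8*h^2 + 6*h + 4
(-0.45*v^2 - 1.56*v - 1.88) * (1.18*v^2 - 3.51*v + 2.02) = -0.531*v^4 - 0.2613*v^3 + 2.3482*v^2 + 3.4476*v - 3.7976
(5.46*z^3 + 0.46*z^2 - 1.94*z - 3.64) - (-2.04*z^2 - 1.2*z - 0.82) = 5.46*z^3 + 2.5*z^2 - 0.74*z - 2.82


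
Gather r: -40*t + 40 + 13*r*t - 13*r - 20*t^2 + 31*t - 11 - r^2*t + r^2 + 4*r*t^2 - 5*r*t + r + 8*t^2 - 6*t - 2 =r^2*(1 - t) + r*(4*t^2 + 8*t - 12) - 12*t^2 - 15*t + 27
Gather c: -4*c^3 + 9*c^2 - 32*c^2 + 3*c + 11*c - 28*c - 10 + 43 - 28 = -4*c^3 - 23*c^2 - 14*c + 5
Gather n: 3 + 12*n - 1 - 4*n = 8*n + 2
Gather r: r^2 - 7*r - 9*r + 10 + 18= r^2 - 16*r + 28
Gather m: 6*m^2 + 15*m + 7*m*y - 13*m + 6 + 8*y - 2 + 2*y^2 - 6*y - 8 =6*m^2 + m*(7*y + 2) + 2*y^2 + 2*y - 4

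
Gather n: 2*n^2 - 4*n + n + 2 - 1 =2*n^2 - 3*n + 1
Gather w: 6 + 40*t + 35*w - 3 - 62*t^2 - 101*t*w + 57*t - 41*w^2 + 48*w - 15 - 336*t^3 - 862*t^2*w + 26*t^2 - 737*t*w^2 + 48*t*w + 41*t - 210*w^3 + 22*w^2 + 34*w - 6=-336*t^3 - 36*t^2 + 138*t - 210*w^3 + w^2*(-737*t - 19) + w*(-862*t^2 - 53*t + 117) - 18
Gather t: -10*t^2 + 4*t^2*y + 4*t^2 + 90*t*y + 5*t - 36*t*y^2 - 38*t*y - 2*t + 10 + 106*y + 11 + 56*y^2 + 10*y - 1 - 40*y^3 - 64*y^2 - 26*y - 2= t^2*(4*y - 6) + t*(-36*y^2 + 52*y + 3) - 40*y^3 - 8*y^2 + 90*y + 18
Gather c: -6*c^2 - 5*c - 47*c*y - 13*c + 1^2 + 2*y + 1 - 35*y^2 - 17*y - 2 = -6*c^2 + c*(-47*y - 18) - 35*y^2 - 15*y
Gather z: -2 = -2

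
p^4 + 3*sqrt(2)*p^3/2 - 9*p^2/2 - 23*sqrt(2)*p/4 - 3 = (p - 3*sqrt(2)/2)*(p + 2*sqrt(2))*(sqrt(2)*p/2 + 1/2)*(sqrt(2)*p + 1)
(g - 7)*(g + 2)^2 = g^3 - 3*g^2 - 24*g - 28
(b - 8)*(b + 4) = b^2 - 4*b - 32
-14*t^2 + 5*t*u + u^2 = (-2*t + u)*(7*t + u)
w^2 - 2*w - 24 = (w - 6)*(w + 4)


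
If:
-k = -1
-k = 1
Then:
No Solution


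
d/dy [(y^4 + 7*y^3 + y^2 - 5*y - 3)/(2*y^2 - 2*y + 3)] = (4*y^5 + 8*y^4 - 16*y^3 + 71*y^2 + 18*y - 21)/(4*y^4 - 8*y^3 + 16*y^2 - 12*y + 9)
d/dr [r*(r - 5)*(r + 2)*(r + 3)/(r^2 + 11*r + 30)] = (2*r^5 + 33*r^4 + 120*r^3 - 179*r^2 - 1140*r - 900)/(r^4 + 22*r^3 + 181*r^2 + 660*r + 900)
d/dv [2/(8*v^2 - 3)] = -32*v/(8*v^2 - 3)^2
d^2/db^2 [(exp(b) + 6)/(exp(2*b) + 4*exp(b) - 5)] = (exp(4*b) + 20*exp(3*b) + 102*exp(2*b) + 236*exp(b) + 145)*exp(b)/(exp(6*b) + 12*exp(5*b) + 33*exp(4*b) - 56*exp(3*b) - 165*exp(2*b) + 300*exp(b) - 125)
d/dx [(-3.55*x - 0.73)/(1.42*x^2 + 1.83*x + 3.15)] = (5.041*x^2 + 2.0732*x - 9.8466)/(2.0164*x^4 + 5.1972*x^3 + 12.2949*x^2 + 11.529*x + 9.9225)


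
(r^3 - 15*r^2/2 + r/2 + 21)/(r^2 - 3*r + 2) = (2*r^2 - 11*r - 21)/(2*(r - 1))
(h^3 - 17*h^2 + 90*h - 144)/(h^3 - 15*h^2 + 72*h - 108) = (h - 8)/(h - 6)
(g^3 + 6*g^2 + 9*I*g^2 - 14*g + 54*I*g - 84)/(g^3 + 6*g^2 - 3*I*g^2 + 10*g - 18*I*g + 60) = (g + 7*I)/(g - 5*I)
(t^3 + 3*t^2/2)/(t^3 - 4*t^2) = (t + 3/2)/(t - 4)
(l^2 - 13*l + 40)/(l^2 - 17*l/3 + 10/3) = 3*(l - 8)/(3*l - 2)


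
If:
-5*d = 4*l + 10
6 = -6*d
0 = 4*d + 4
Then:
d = -1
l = -5/4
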